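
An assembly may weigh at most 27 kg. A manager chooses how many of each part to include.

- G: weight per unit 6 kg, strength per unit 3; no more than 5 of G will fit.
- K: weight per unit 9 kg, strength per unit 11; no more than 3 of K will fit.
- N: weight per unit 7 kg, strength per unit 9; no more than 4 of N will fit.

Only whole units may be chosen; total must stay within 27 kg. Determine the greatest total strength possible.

Take 3×K: weight 27 ≤ 27, strength 3·11 = 33.
No other integer combination yields more.

33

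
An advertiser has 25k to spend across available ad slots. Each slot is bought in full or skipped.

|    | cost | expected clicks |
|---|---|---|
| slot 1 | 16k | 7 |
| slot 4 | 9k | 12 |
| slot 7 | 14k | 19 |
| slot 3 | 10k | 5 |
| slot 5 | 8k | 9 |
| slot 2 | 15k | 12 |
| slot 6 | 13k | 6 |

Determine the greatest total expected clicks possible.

31

This is an integer program with binary decision variables.
slot 4 + slot 7: cost 9 + 14 = 23 ≤ 25, expected clicks 12 + 19 = 31.
slot 7 + slot 3: cost 14 + 10 = 24 ≤ 25, expected clicks 19 + 5 = 24.
slot 7 + slot 5: cost 14 + 8 = 22 ≤ 25, expected clicks 19 + 9 = 28.
Best is slot 4 and slot 7 with total expected clicks 31.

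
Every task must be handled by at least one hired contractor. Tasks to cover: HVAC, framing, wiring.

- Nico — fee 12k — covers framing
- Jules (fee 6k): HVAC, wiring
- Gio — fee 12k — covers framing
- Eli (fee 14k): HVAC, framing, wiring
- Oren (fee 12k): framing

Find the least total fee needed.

The greedy cost-per-new-task heuristic would pick Jules and Nico for 18, but a cheaper cover exists.
Eli alone covers HVAC, framing, wiring — every task.
Total fee: 14.
No cover costs less than 14.

14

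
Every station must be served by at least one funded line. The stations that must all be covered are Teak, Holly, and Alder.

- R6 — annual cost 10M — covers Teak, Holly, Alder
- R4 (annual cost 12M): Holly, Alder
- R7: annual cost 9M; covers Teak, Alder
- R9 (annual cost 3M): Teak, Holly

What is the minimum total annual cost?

10

This is an integer covering problem.
The greedy cost-per-new-station heuristic would pick R9 and R7 for 12, but a cheaper cover exists.
R6 alone covers Teak, Holly, Alder — every station.
Total annual cost: 10.
No cover costs less than 10.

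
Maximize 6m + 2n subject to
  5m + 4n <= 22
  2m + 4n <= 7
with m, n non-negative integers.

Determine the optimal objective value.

18

(m,n)=(3,0) is feasible, giving 18.
(m,n)=(2,0) is feasible, giving 12.
Maximum is 18 at (m,n)=(3,0).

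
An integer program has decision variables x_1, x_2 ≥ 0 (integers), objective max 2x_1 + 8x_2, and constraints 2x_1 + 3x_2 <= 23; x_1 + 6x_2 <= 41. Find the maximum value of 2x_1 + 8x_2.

The continuous relaxation peaks at (1.67, 6.56) with value 55.78; rounding to a feasible lattice point costs some objective.
(x_1,x_2)=(2,6): 2·2+3·6=22≤23, 1·2+6·6=38≤41, objective 52.
(x_1,x_2)=(1,6): 2·1+3·6=20≤23, 1·1+6·6=37≤41, objective 50.
(x_1,x_2)=(0,6): 2·0+3·6=18≤23, 1·0+6·6=36≤41, objective 48.
The best lattice point is (2,6), giving 52.

52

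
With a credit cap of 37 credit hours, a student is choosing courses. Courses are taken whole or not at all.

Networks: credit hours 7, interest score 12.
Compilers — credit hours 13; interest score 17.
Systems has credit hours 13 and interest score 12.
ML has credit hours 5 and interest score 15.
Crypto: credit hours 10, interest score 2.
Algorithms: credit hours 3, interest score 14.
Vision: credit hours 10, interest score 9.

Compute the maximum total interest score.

58

Compilers + Systems + ML + Algorithms: credit hours 13 + 13 + 5 + 3 = 34 ≤ 37, interest score 17 + 12 + 15 + 14 = 58.
Compilers + ML + Algorithms + Vision: credit hours 13 + 5 + 3 + 10 = 31 ≤ 37, interest score 17 + 15 + 14 + 9 = 55.
Networks + Compilers + ML + Algorithms: credit hours 7 + 13 + 5 + 3 = 28 ≤ 37, interest score 12 + 17 + 15 + 14 = 58.
The maximum interest score is 58; one optimal choice is Networks, Compilers, ML, and Algorithms.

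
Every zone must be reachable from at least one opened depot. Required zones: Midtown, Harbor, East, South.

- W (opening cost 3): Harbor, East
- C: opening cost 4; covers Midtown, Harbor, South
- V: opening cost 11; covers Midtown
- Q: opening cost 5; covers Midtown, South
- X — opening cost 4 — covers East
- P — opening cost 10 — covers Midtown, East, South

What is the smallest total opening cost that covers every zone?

7

This is an integer covering problem.
Choose W and C: together they cover Midtown, Harbor, East, South — every zone.
Total opening cost: 3 + 4 = 7.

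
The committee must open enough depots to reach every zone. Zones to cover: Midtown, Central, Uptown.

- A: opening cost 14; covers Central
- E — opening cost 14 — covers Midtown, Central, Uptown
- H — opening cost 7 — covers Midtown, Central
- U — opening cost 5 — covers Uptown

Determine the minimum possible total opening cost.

12

Choose H and U: together they cover Midtown, Central, Uptown — every zone.
Total opening cost: 7 + 5 = 12.
No cover costs less than 12.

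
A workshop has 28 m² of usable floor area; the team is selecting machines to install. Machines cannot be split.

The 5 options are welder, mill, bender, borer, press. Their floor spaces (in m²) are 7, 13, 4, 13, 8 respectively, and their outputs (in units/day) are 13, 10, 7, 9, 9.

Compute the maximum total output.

welder + mill + press: floor space 7 + 13 + 8 = 28 ≤ 28, output 13 + 10 + 9 = 32.
welder + borer + press: floor space 7 + 13 + 8 = 28 ≤ 28, output 13 + 9 + 9 = 31.
Best is welder, mill, and press with total output 32.

32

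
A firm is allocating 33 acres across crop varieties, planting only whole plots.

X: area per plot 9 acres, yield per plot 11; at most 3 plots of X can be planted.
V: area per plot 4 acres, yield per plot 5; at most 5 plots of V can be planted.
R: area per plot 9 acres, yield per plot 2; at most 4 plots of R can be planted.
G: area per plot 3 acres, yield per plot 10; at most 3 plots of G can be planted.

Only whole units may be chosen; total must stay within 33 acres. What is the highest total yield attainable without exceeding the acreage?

57

Take 2×X, 1×V, and 3×G: area 31 ≤ 33, yield 2·11 + 1·5 + 3·10 = 57.
G has the best ratio (10/3) and is taken to its limit of 3; remaining capacity is filled optimally with the others.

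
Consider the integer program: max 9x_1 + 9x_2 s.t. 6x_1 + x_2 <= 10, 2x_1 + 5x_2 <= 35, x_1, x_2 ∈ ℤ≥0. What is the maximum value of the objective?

63

(x_1,x_2)=(0,7): 6·0+1·7=7≤10, 2·0+5·7=35≤35, objective 63.
(x_1,x_2)=(0,6): 6·0+1·6=6≤10, 2·0+5·6=30≤35, objective 54.
(x_1,x_2)=(0,5): 6·0+1·5=5≤10, 2·0+5·5=25≤35, objective 45.
Maximum is 63 at (x_1,x_2)=(0,7).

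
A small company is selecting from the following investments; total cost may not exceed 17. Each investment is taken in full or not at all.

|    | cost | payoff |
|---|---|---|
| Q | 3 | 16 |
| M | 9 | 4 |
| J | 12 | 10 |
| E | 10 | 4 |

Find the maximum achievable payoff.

Allowing fractional choices, the relaxed optimum would be about 26.9, but investments are indivisible.
Q + M: cost 3 + 9 = 12 ≤ 17, payoff 16 + 4 = 20.
Q + J: cost 3 + 12 = 15 ≤ 17, payoff 16 + 10 = 26.
Best is Q and J with total payoff 26.

26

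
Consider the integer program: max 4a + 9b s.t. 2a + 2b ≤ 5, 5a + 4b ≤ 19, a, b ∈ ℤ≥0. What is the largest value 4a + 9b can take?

Relaxing integrality, the LP optimum is 22.50 at (a,b) = (0, 2.5), which is not an integer point.
(a,b)=(0,2): 2·0+2·2=4≤5, 5·0+4·2=8≤19, objective 18.
(a,b)=(1,1): 2·1+2·1=4≤5, 5·1+4·1=9≤19, objective 13.
(a,b)=(0,1): 2·0+2·1=2≤5, 5·0+4·1=4≤19, objective 9.
No feasible integer point exceeds 18.

18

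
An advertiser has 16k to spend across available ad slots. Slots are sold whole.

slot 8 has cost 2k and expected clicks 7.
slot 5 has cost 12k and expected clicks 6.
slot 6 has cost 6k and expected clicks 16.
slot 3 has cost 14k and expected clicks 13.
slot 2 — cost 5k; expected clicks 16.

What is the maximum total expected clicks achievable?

39

Allowing fractional choices, the relaxed optimum would be about 41.8, but ad slots are indivisible.
slot 6 + slot 2: cost 6 + 5 = 11 ≤ 16, expected clicks 16 + 16 = 32.
slot 8 + slot 6 + slot 2: cost 2 + 6 + 5 = 13 ≤ 16, expected clicks 7 + 16 + 16 = 39.
slot 8 + slot 2: cost 2 + 5 = 7 ≤ 16, expected clicks 7 + 16 = 23.
Best is slot 8, slot 6, and slot 2 with total expected clicks 39.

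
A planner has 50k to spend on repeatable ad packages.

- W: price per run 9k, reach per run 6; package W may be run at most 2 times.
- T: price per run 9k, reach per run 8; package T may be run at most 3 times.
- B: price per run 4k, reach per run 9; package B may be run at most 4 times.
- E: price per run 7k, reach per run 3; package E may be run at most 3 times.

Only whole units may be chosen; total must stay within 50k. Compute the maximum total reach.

This is a bounded integer knapsack.
B has the best ratio (9/4); taking only B gives at most 4×9 = 36 (stopped by the supply cap of 4).
Mixing does better — 3×T, 4×B, and 1×E: price 50 ≤ 50, reach 3·8 + 4·9 + 1·3 = 63.

63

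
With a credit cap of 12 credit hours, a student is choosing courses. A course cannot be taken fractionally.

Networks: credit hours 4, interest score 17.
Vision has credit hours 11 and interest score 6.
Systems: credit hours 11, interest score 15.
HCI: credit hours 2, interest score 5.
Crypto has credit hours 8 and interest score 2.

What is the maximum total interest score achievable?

Treat it as a binary knapsack problem.
Take Networks and HCI: credit hours 4 + 2 = 6 ≤ 12, interest score 17 + 5 = 22.
No other feasible combination does better.

22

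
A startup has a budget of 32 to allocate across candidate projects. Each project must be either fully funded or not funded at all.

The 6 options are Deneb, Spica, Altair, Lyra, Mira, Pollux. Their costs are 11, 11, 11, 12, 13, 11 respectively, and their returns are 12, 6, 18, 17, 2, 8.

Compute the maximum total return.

Allowing fractional choices, the relaxed optimum would be about 44.8, but projects are indivisible.
Deneb + Altair: cost 11 + 11 = 22 ≤ 32, return 12 + 18 = 30.
Altair + Lyra: cost 11 + 12 = 23 ≤ 32, return 18 + 17 = 35.
Best is Altair and Lyra with total return 35.

35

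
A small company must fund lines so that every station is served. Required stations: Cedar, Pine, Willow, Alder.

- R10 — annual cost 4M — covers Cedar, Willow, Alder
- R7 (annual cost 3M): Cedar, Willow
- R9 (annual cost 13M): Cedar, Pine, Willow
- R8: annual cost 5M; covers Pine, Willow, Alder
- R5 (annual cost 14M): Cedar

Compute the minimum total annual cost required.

The greedy cost-per-new-station heuristic would pick R10 and R8 for 9, but a cheaper cover exists.
Choose R7 and R8: together they cover Cedar, Pine, Willow, Alder — every station.
Total annual cost: 3 + 5 = 8.
No cover costs less than 8.

8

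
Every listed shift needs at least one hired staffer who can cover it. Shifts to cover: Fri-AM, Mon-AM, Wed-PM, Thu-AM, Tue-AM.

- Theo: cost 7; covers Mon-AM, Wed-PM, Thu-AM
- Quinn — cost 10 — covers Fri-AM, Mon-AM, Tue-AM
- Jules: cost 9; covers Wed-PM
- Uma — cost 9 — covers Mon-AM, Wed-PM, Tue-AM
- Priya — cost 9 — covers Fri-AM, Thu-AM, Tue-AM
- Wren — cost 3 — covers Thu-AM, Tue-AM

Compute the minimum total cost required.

This is a weighted set-cover instance.
Choose Theo and Priya: together they cover Fri-AM, Mon-AM, Wed-PM, Thu-AM, Tue-AM — every shift.
Total cost: 7 + 9 = 16.

16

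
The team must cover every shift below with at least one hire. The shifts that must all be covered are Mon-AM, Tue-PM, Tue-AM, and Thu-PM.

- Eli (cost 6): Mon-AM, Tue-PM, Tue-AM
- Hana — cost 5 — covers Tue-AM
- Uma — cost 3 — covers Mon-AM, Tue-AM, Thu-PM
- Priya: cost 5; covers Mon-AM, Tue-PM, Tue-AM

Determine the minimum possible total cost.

This is a weighted set-cover instance.
Choose Uma and Priya: together they cover Mon-AM, Tue-PM, Tue-AM, Thu-PM — every shift.
Total cost: 3 + 5 = 8.
No cover costs less than 8.

8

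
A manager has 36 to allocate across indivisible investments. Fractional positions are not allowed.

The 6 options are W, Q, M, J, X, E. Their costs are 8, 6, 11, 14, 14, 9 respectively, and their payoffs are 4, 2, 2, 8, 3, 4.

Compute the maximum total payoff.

16

Take W, J, and E: cost 8 + 14 + 9 = 31 ≤ 36, payoff 4 + 8 + 4 = 16.
No other feasible combination does better.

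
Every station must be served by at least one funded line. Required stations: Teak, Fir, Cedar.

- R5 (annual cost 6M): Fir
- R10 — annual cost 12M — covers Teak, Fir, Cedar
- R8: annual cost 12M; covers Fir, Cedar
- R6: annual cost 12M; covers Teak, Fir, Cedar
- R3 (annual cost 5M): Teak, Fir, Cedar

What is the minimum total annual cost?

5

R3 alone covers Teak, Fir, Cedar — every station.
Total annual cost: 5.
No cover costs less than 5.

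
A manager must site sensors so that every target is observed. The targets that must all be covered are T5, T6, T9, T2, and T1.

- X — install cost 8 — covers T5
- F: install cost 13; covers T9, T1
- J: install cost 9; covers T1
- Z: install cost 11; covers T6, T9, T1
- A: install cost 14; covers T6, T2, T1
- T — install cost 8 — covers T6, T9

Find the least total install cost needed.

30

This is a weighted set-cover instance.
The greedy cost-per-new-target heuristic would pick Z, X, and A for 33, but a cheaper cover exists.
Choose X, A, and T: together they cover T5, T6, T9, T2, T1 — every target.
Total install cost: 8 + 14 + 8 = 30.
No cover costs less than 30.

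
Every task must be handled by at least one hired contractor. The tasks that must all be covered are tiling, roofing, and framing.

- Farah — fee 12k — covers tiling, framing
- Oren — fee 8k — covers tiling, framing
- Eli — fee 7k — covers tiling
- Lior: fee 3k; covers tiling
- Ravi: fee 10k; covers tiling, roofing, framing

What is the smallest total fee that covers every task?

Ravi alone covers tiling, roofing, framing — every task.
Total fee: 10.

10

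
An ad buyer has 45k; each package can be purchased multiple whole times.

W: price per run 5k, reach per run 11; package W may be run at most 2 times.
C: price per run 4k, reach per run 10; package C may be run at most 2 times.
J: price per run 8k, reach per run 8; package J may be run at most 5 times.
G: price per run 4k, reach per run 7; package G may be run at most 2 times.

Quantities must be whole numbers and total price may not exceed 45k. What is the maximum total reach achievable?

C has the best ratio (10/4); taking only C gives at most 2×10 = 20 (stopped by the supply cap of 2).
Mixing does better — 2×W, 2×C, 2×J, and 2×G: price 42 ≤ 45, reach 2·11 + 2·10 + 2·8 + 2·7 = 72.

72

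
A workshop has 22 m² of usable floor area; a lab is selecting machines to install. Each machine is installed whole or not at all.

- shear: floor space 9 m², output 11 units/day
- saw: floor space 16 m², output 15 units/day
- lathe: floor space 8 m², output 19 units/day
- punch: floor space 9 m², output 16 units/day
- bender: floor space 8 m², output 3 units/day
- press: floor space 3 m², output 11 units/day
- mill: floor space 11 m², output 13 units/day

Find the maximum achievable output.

46

Allowing fractional choices, the relaxed optimum would be about 48.4, but machines are indivisible.
lathe + press + mill: floor space 8 + 3 + 11 = 22 ≤ 22, output 19 + 11 + 13 = 43.
lathe + punch + press: floor space 8 + 9 + 3 = 20 ≤ 22, output 19 + 16 + 11 = 46.
shear + lathe + press: floor space 9 + 8 + 3 = 20 ≤ 22, output 11 + 19 + 11 = 41.
Best is lathe, punch, and press with total output 46.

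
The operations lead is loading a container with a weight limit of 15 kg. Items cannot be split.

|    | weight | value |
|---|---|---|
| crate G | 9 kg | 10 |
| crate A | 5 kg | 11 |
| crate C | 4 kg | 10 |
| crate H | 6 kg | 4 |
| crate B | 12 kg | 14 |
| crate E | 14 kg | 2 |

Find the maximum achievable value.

25

This is a 0-1 knapsack instance.
crate A + crate C: weight 5 + 4 = 9 ≤ 15, value 11 + 10 = 21.
crate G + crate A: weight 9 + 5 = 14 ≤ 15, value 10 + 11 = 21.
crate A + crate C + crate H: weight 5 + 4 + 6 = 15 ≤ 15, value 11 + 10 + 4 = 25.
Best is crate A, crate C, and crate H with total value 25.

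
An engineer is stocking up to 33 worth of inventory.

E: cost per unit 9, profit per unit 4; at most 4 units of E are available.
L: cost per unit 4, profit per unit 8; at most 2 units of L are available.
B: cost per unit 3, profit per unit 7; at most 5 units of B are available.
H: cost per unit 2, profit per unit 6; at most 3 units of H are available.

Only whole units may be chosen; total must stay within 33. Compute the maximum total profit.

This is a bounded integer knapsack.
H has the best ratio (6/2); taking only H gives at most 3×6 = 18 (stopped by the supply cap of 3).
Mixing does better — 2×L, 5×B, and 3×H: cost 29 ≤ 33, profit 2·8 + 5·7 + 3·6 = 69.

69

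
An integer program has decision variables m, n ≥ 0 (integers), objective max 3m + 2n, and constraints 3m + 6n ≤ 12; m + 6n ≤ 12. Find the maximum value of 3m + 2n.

(m,n)=(4,0) is feasible, giving 12.
(m,n)=(3,0) is feasible, giving 9.
No feasible integer point exceeds 12.

12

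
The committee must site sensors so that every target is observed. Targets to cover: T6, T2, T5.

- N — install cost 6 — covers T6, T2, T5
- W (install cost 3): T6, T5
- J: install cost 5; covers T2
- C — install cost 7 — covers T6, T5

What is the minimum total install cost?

The greedy cost-per-new-target heuristic would pick W and J for 8, but a cheaper cover exists.
N alone covers T6, T2, T5 — every target.
Total install cost: 6.
No cover costs less than 6.

6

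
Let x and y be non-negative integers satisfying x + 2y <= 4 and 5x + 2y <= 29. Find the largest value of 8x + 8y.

32

(x,y)=(4,0): 1·4+2·0=4≤4, 5·4+2·0=20≤29, objective 32.
(x,y)=(3,0): 1·3+2·0=3≤4, 5·3+2·0=15≤29, objective 24.
No feasible integer point exceeds 32.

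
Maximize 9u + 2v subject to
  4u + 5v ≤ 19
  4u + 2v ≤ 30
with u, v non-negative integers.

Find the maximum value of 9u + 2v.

Relaxing integrality, the LP optimum is 42.75 at (u,v) = (4.75, 0), which is not an integer point.
(u,v)=(4,0): 4·4+5·0=16≤19, 4·4+2·0=16≤30, objective 36.
(u,v)=(3,1): 4·3+5·1=17≤19, 4·3+2·1=14≤30, objective 29.
The best lattice point is (4,0), giving 36.

36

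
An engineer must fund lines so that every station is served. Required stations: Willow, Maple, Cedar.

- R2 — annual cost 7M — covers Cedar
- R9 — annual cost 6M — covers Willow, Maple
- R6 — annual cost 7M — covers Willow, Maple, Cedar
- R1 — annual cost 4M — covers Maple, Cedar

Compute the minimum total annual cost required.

This is a weighted set-cover instance.
The greedy cost-per-new-station heuristic would pick R1 and R9 for 10, but a cheaper cover exists.
R6 alone covers Willow, Maple, Cedar — every station.
Total annual cost: 7.
No cover costs less than 7.

7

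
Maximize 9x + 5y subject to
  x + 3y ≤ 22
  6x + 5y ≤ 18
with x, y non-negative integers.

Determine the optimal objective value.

27

(x,y)=(3,0): 1·3+3·0=3≤22, 6·3+5·0=18≤18, objective 27.
(x,y)=(2,1): 1·2+3·1=5≤22, 6·2+5·1=17≤18, objective 23.
The best lattice point is (3,0), giving 27.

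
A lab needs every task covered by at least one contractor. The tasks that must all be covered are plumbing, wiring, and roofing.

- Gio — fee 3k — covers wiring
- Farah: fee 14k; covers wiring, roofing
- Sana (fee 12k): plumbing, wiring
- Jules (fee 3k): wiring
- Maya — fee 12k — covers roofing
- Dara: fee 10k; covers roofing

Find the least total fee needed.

This is an integer covering problem.
The greedy cost-per-new-task heuristic would pick Gio, Dara, and Sana for 25, but a cheaper cover exists.
Choose Sana and Dara: together they cover plumbing, wiring, roofing — every task.
Total fee: 12 + 10 = 22.
No cover costs less than 22.

22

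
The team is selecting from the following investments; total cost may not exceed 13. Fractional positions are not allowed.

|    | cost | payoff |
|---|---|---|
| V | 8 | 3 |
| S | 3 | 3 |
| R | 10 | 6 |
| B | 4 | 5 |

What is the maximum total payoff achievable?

9

S + B: cost 3 + 4 = 7 ≤ 13, payoff 3 + 5 = 8.
V + B: cost 8 + 4 = 12 ≤ 13, payoff 3 + 5 = 8.
S + R: cost 3 + 10 = 13 ≤ 13, payoff 3 + 6 = 9.
Best is S and R with total payoff 9.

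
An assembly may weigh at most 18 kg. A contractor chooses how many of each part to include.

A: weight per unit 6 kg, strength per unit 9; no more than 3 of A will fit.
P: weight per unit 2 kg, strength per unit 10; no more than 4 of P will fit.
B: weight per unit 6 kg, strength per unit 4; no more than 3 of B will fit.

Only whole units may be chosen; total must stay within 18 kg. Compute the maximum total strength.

49

This is a bounded integer knapsack.
P has the best ratio (10/2); taking only P gives at most 4×10 = 40 (stopped by the supply cap of 4).
Mixing does better — 1×A and 4×P: weight 14 ≤ 18, strength 1·9 + 4·10 = 49.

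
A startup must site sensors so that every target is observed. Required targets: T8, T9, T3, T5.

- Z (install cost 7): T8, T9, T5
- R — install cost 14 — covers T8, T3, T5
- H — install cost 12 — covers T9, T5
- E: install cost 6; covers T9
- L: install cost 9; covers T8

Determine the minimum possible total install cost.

20

The greedy cost-per-new-target heuristic would pick Z and R for 21, but a cheaper cover exists.
Choose R and E: together they cover T8, T9, T3, T5 — every target.
Total install cost: 14 + 6 = 20.
No cover costs less than 20.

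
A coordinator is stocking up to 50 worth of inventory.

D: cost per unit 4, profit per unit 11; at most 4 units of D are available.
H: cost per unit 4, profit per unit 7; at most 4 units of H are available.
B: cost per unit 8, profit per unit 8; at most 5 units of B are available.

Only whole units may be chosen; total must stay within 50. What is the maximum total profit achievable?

88

4×D, 4×H, and 2×B: cost 48 ≤ 50, profit 4·11 + 4·7 + 2·8 = 88.
4×D, 2×H, and 3×B: cost 48 ≤ 50, profit 4·11 + 2·7 + 3·8 = 82.
Best is 88.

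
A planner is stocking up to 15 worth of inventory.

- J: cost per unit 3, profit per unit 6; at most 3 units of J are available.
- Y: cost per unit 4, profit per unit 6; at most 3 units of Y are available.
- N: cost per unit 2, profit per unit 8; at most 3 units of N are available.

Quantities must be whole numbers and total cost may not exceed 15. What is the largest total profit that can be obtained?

This is a bounded integer knapsack.
2×Y and 3×N: cost 14 ≤ 15, profit 2·6 + 3·8 = 36.
3×J and 3×N: cost 15 ≤ 15, profit 3·6 + 3·8 = 42.
Best is 42.

42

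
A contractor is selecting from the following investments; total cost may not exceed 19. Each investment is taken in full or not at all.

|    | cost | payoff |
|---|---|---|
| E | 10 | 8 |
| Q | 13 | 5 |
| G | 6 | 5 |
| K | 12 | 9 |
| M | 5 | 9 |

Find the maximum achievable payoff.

18

This is an integer program with binary decision variables.
E + M: cost 10 + 5 = 15 ≤ 19, payoff 8 + 9 = 17.
K + M: cost 12 + 5 = 17 ≤ 19, payoff 9 + 9 = 18.
Best is K and M with total payoff 18.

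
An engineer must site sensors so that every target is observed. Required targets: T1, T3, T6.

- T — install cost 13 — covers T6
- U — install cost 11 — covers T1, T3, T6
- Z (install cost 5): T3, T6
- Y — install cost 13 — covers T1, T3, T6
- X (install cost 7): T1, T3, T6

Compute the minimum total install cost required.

X alone covers T1, T3, T6 — every target.
Total install cost: 7.

7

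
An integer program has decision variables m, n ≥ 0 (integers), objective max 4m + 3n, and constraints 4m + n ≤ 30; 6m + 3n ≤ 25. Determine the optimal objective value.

The continuous relaxation peaks at (0, 8.33) with value 25.00; rounding to a feasible lattice point costs some objective.
(m,n)=(0,8): 4·0+1·8=8≤30, 6·0+3·8=24≤25, objective 24.
(m,n)=(0,7): 4·0+1·7=7≤30, 6·0+3·7=21≤25, objective 21.
The best lattice point is (0,8), giving 24.

24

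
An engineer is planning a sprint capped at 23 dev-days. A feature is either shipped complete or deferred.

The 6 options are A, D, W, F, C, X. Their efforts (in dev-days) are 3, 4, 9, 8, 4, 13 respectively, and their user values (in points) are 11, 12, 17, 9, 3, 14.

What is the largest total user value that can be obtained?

D + W + F: effort 4 + 9 + 8 = 21 ≤ 23, user value 12 + 17 + 9 = 38.
A + D + W + C: effort 3 + 4 + 9 + 4 = 20 ≤ 23, user value 11 + 12 + 17 + 3 = 43.
A + D + W: effort 3 + 4 + 9 = 16 ≤ 23, user value 11 + 12 + 17 = 40.
Best is A, D, W, and C with total user value 43.

43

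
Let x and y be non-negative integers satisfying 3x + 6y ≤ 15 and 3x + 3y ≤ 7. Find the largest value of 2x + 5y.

10

The continuous relaxation peaks at (0, 2.33) with value 11.67; rounding to a feasible lattice point costs some objective.
(x,y)=(0,2): 3·0+6·2=12≤15, 3·0+3·2=6≤7, objective 10.
(x,y)=(1,1): 3·1+6·1=9≤15, 3·1+3·1=6≤7, objective 7.
No feasible integer point exceeds 10.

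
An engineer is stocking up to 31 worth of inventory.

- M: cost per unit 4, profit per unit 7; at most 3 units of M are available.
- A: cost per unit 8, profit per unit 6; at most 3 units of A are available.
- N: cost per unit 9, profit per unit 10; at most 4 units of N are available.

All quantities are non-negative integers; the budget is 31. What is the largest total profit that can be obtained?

Take 3×M and 2×N: cost 30 ≤ 31, profit 3·7 + 2·10 = 41.
M has the best ratio (7/4) and is taken to its limit of 3; remaining capacity is filled optimally with the others.

41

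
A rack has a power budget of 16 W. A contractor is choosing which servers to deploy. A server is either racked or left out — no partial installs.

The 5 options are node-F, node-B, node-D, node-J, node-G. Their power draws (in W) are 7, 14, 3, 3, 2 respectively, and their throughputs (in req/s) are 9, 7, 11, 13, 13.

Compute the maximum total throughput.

46

Take node-F, node-D, node-J, and node-G: power draw 7 + 3 + 3 + 2 = 15 ≤ 16, throughput 9 + 11 + 13 + 13 = 46.
No other feasible combination does better.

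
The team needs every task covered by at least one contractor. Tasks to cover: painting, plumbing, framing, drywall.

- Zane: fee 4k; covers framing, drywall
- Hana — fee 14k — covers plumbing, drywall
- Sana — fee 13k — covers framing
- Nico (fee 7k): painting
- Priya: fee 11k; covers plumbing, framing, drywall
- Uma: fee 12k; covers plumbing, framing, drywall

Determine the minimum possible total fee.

The greedy cost-per-new-task heuristic would pick Zane, Nico, and Priya for 22, but a cheaper cover exists.
Choose Nico and Priya: together they cover painting, plumbing, framing, drywall — every task.
Total fee: 7 + 11 = 18.
No cover costs less than 18.

18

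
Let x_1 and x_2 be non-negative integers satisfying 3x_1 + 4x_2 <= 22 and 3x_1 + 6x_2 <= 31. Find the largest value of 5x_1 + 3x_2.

35

(x_1,x_2)=(7,0): 3·7+4·0=21≤22, 3·7+6·0=21≤31, objective 35.
(x_1,x_2)=(6,1): 3·6+4·1=22≤22, 3·6+6·1=24≤31, objective 33.
(x_1,x_2)=(6,0): 3·6+4·0=18≤22, 3·6+6·0=18≤31, objective 30.
The best lattice point is (7,0), giving 35.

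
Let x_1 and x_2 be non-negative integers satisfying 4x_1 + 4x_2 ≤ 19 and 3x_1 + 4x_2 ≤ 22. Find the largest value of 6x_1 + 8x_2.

Relaxing integrality, the LP optimum is 38.00 at (x_1,x_2) = (0, 4.75), which is not an integer point.
(x_1,x_2)=(0,4): 4·0+4·4=16≤19, 3·0+4·4=16≤22, objective 32.
(x_1,x_2)=(1,3): 4·1+4·3=16≤19, 3·1+4·3=15≤22, objective 30.
(x_1,x_2)=(0,3): 4·0+4·3=12≤19, 3·0+4·3=12≤22, objective 24.
Maximum is 32 at (x_1,x_2)=(0,4).

32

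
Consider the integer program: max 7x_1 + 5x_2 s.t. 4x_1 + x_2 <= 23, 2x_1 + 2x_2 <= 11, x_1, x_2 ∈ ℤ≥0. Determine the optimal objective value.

35

(x_1,x_2)=(5,0): 4·5+1·0=20≤23, 2·5+2·0=10≤11, objective 35.
(x_1,x_2)=(4,1): 4·4+1·1=17≤23, 2·4+2·1=10≤11, objective 33.
(x_1,x_2)=(4,0): 4·4+1·0=16≤23, 2·4+2·0=8≤11, objective 28.
The best lattice point is (5,0), giving 35.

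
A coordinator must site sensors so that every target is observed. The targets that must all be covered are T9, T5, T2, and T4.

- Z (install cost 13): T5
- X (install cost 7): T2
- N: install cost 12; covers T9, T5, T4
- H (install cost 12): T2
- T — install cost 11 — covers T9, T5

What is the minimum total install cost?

19

Choose X and N: together they cover T9, T5, T2, T4 — every target.
Total install cost: 7 + 12 = 19.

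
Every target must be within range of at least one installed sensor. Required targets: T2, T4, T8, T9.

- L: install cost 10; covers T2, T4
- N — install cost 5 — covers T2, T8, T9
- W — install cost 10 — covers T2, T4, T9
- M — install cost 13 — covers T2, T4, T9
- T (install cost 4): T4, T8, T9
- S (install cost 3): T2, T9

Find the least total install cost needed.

Choose T and S: together they cover T2, T4, T8, T9 — every target.
Total install cost: 4 + 3 = 7.

7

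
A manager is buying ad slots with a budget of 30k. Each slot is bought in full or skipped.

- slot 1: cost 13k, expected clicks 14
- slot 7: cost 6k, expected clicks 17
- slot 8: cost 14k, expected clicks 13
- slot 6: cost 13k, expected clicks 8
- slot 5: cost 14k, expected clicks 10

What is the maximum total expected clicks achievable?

31

Take slot 1 and slot 7: cost 13 + 6 = 19 ≤ 30, expected clicks 14 + 17 = 31.
No other feasible combination does better.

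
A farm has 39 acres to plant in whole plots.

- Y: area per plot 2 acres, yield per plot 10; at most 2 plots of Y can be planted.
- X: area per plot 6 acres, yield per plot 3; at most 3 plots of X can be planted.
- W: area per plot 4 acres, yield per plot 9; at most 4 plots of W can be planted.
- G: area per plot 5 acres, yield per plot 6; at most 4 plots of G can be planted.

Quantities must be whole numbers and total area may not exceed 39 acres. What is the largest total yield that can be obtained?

Y has the best ratio (10/2); taking only Y gives at most 2×10 = 20 (stopped by the supply cap of 2).
Mixing does better — 2×Y, 4×W, and 3×G: area 35 ≤ 39, yield 2·10 + 4·9 + 3·6 = 74.

74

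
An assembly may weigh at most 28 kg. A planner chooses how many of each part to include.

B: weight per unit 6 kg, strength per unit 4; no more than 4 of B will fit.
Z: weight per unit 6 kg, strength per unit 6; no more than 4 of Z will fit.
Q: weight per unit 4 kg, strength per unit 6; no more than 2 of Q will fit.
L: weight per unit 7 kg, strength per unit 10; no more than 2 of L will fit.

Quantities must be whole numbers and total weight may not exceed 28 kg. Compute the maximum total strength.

Q has the best ratio (6/4); taking only Q gives at most 2×6 = 12 (stopped by the supply cap of 2).
Mixing does better — 1×Z, 2×Q, and 2×L: weight 28 ≤ 28, strength 1·6 + 2·6 + 2·10 = 38.

38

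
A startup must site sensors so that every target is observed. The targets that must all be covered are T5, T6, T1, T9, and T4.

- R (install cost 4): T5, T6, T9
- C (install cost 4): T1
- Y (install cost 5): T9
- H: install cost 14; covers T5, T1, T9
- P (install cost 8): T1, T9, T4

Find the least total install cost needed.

Choose R and P: together they cover T5, T6, T1, T9, T4 — every target.
Total install cost: 4 + 8 = 12.

12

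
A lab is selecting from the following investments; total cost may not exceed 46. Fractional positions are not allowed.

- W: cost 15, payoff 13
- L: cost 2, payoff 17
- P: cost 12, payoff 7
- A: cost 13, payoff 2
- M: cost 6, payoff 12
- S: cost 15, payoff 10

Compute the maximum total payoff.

52

This is an integer program with binary decision variables.
W + L + P + M: cost 15 + 2 + 12 + 6 = 35 ≤ 46, payoff 13 + 17 + 7 + 12 = 49.
W + L + M + S: cost 15 + 2 + 6 + 15 = 38 ≤ 46, payoff 13 + 17 + 12 + 10 = 52.
W + L + P + S: cost 15 + 2 + 12 + 15 = 44 ≤ 46, payoff 13 + 17 + 7 + 10 = 47.
Best is W, L, M, and S with total payoff 52.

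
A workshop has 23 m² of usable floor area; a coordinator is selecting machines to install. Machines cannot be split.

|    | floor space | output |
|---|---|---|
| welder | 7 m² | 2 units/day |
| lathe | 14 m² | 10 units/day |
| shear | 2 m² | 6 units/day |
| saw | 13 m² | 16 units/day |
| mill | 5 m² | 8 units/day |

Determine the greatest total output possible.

This is a 0-1 knapsack instance.
Allowing fractional choices, the relaxed optimum would be about 32.1, but machines are indivisible.
shear + saw + mill: floor space 2 + 13 + 5 = 20 ≤ 23, output 6 + 16 + 8 = 30.
saw + mill: floor space 13 + 5 = 18 ≤ 23, output 16 + 8 = 24.
Best is shear, saw, and mill with total output 30.

30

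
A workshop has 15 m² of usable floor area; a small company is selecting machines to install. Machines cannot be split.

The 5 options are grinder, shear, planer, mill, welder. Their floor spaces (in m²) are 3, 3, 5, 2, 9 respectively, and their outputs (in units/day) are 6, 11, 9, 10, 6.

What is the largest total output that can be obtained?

grinder + shear + planer + mill: floor space 3 + 3 + 5 + 2 = 13 ≤ 15, output 6 + 11 + 9 + 10 = 36.
shear + planer + mill: floor space 3 + 5 + 2 = 10 ≤ 15, output 11 + 9 + 10 = 30.
Best is grinder, shear, planer, and mill with total output 36.

36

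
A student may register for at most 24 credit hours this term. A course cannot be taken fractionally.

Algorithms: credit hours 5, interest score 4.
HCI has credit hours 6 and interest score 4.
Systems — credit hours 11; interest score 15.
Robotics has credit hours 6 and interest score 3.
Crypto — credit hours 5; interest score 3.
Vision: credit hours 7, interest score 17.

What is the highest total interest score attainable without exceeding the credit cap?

Take Algorithms, Systems, and Vision: credit hours 5 + 11 + 7 = 23 ≤ 24, interest score 4 + 15 + 17 = 36.
No feasible combination exceeds this.

36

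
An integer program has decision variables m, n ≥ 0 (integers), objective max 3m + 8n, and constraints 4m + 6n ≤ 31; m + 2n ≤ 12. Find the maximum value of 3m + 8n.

Relaxing integrality, the LP optimum is 41.33 at (m,n) = (0, 5.17), which is not an integer point.
(m,n)=(0,5) is feasible, giving 40.
(m,n)=(1,4) is feasible, giving 35.
(m,n)=(0,4) is feasible, giving 32.
Maximum is 40 at (m,n)=(0,5).

40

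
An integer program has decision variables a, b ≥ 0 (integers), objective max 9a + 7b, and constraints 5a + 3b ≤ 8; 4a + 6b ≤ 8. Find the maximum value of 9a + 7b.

Relaxing integrality, the LP optimum is 15.11 at (a,b) = (1.33, 0.444), which is not an integer point.
(a,b)=(1,0): 5·1+3·0=5≤8, 4·1+6·0=4≤8, objective 9.
(a,b)=(0,1): 5·0+3·1=3≤8, 4·0+6·1=6≤8, objective 7.
(a,b)=(0,0): 5·0+3·0=0≤8, 4·0+6·0=0≤8, objective 0.
Maximum is 9 at (a,b)=(1,0).

9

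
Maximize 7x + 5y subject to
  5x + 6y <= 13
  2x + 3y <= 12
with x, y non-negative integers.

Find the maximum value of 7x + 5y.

The continuous relaxation peaks at (2.6, 0) with value 18.20; rounding to a feasible lattice point costs some objective.
(x,y)=(2,0): 5·2+6·0=10≤13, 2·2+3·0=4≤12, objective 14.
(x,y)=(1,1): 5·1+6·1=11≤13, 2·1+3·1=5≤12, objective 12.
Maximum is 14 at (x,y)=(2,0).

14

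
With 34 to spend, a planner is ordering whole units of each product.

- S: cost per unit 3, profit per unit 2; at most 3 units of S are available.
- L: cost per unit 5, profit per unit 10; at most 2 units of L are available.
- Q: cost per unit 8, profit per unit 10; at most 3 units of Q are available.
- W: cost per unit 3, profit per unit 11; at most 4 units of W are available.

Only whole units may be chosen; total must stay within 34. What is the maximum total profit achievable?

76

Take 1×S, 2×L, 1×Q, and 4×W: cost 33 ≤ 34, profit 1·2 + 2·10 + 1·10 + 4·11 = 76.
W has the best ratio (11/3) and is taken to its limit of 4; remaining capacity is filled optimally with the others.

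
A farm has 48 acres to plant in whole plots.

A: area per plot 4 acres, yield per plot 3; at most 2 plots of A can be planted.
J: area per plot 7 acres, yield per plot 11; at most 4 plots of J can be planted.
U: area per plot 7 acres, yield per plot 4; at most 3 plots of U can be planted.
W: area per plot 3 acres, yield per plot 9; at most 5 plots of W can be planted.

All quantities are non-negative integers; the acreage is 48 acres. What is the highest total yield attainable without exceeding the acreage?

92

W has the best ratio (9/3); taking only W gives at most 5×9 = 45 (stopped by the supply cap of 5).
Mixing does better — 1×A, 4×J, and 5×W: area 47 ≤ 48, yield 1·3 + 4·11 + 5·9 = 92.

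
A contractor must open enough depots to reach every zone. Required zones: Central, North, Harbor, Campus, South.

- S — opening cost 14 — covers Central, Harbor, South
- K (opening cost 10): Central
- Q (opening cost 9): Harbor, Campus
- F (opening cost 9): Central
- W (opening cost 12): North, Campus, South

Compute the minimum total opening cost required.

Choose S and W: together they cover Central, North, Harbor, Campus, South — every zone.
Total opening cost: 14 + 12 = 26.
No cover costs less than 26.

26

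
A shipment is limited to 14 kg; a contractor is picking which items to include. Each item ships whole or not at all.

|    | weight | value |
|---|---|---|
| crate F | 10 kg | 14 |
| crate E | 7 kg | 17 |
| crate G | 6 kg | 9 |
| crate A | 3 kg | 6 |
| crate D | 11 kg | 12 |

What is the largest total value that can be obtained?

26

Allowing fractional choices, the relaxed optimum would be about 29.0, but items are indivisible.
crate E + crate A: weight 7 + 3 = 10 ≤ 14, value 17 + 6 = 23.
crate E + crate G: weight 7 + 6 = 13 ≤ 14, value 17 + 9 = 26.
Best is crate E and crate G with total value 26.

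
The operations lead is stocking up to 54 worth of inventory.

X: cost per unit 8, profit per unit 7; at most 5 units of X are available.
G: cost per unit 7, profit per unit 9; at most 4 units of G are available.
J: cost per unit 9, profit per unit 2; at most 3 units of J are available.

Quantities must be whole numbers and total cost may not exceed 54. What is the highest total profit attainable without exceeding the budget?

57

G has the best ratio (9/7); taking only G gives at most 4×9 = 36 (stopped by the supply cap of 4).
Mixing does better — 3×X and 4×G: cost 52 ≤ 54, profit 3·7 + 4·9 = 57.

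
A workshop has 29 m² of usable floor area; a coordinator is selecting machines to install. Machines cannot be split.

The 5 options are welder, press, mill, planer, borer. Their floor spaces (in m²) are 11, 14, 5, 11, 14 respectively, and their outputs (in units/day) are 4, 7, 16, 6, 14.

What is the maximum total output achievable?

30

Take mill and borer: floor space 5 + 14 = 19 ≤ 29, output 16 + 14 = 30.
No other feasible combination does better.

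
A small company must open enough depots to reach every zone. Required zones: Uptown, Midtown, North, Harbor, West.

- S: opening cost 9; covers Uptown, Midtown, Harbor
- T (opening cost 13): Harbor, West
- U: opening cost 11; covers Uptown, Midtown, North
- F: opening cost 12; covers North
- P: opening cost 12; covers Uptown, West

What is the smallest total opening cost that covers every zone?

The greedy cost-per-new-zone heuristic would pick S, U, and P for 32, but a cheaper cover exists.
Choose T and U: together they cover Uptown, Midtown, North, Harbor, West — every zone.
Total opening cost: 13 + 11 = 24.
No cover costs less than 24.

24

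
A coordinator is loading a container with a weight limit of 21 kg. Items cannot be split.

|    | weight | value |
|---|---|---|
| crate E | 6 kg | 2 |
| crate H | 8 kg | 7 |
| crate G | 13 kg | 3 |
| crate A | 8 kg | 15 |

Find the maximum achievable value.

22

Allowing fractional choices, the relaxed optimum would be about 23.7, but items are indivisible.
crate G + crate A: weight 13 + 8 = 21 ≤ 21, value 3 + 15 = 18.
crate H + crate A: weight 8 + 8 = 16 ≤ 21, value 7 + 15 = 22.
Best is crate H and crate A with total value 22.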